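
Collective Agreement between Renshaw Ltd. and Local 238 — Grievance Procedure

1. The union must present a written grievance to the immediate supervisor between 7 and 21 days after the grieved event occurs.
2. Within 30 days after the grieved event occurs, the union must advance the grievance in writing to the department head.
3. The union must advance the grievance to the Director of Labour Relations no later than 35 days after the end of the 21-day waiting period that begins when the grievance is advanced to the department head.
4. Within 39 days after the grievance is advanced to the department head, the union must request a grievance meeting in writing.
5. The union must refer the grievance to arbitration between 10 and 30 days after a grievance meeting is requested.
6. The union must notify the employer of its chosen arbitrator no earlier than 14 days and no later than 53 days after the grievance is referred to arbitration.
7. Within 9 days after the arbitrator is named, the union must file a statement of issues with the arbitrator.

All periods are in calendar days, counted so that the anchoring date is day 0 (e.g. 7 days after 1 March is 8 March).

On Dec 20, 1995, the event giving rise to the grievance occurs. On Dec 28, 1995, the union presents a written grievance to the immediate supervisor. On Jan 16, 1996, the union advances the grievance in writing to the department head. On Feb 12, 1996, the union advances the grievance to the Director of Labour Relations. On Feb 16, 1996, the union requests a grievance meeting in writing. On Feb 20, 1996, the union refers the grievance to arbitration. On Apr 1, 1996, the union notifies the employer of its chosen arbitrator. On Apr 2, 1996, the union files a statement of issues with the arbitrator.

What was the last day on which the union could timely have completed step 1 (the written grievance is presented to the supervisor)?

Jan 10, 1996

Step 1 runs from Dec 20, 1995, when the grieved event occurs. The window is 7–21 days after Dec 20, 1995; it closes on Jan 10, 1996.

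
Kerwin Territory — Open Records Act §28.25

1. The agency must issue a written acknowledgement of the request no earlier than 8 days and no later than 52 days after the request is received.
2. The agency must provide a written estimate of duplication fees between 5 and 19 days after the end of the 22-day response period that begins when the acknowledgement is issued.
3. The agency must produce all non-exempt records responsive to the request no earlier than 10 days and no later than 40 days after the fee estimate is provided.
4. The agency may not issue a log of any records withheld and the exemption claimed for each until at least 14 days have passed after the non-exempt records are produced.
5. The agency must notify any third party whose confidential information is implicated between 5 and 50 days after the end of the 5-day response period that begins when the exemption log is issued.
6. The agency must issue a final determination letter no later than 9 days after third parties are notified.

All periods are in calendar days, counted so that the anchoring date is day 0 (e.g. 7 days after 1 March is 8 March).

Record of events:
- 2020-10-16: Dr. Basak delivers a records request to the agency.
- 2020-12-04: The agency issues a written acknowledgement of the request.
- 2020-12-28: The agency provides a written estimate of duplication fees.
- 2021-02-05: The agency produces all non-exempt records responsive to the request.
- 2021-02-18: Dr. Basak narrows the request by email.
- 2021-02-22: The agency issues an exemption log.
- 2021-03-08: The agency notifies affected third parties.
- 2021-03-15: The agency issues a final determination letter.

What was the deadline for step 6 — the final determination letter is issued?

2021-03-17

Step 6 runs from 2021-03-08, when third parties are notified. 9 days after 2021-03-08 is 2021-03-17.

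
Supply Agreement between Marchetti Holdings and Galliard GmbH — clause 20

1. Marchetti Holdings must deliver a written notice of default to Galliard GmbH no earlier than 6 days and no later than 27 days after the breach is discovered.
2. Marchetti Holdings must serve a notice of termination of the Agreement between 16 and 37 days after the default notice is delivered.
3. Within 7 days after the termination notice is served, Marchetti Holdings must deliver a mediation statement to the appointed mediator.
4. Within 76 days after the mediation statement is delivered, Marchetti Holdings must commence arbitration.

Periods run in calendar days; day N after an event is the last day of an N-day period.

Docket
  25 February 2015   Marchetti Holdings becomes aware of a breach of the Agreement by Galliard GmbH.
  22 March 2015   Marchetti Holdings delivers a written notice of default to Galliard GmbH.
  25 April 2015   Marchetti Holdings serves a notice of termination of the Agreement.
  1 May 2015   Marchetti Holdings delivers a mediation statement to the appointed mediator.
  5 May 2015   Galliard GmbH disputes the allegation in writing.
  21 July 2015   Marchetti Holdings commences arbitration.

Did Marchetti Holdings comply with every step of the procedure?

(1) the permitted window runs from 25 February 2015 + 6 = 3 March 2015 to 25 February 2015 + 27 = 24 March 2015; done 22 March 2015 — within the window.
(2) the permitted window runs from 22 March 2015 + 16 = 7 April 2015 to 22 March 2015 + 37 = 28 April 2015; done 25 April 2015 — within the window.
(3) due by 25 April 2015 + 7 days = 2 May 2015; 1 May 2015 is within that limit.
(4) due by 1 May 2015 + 76 days = 16 July 2015; not done until 21 July 2015, 5 days after the deadline.
The analysis stops there.

No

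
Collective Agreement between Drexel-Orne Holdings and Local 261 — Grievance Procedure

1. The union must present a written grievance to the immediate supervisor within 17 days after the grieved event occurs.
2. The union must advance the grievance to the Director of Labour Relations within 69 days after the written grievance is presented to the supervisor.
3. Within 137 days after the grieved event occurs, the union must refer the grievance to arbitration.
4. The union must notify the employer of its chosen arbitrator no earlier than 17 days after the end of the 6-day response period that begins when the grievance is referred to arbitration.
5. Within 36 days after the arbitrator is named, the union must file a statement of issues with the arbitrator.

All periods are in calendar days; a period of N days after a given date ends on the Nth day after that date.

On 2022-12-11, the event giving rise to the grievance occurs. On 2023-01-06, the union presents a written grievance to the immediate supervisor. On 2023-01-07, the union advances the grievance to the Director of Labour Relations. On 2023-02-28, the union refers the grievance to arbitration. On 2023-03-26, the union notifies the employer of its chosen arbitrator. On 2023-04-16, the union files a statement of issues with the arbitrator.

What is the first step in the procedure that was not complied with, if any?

Step 1

Step 1: 17 days after 2022-12-11 (when the grieved event occurs) is 2022-12-28; done 2023-01-06 — 9 days late.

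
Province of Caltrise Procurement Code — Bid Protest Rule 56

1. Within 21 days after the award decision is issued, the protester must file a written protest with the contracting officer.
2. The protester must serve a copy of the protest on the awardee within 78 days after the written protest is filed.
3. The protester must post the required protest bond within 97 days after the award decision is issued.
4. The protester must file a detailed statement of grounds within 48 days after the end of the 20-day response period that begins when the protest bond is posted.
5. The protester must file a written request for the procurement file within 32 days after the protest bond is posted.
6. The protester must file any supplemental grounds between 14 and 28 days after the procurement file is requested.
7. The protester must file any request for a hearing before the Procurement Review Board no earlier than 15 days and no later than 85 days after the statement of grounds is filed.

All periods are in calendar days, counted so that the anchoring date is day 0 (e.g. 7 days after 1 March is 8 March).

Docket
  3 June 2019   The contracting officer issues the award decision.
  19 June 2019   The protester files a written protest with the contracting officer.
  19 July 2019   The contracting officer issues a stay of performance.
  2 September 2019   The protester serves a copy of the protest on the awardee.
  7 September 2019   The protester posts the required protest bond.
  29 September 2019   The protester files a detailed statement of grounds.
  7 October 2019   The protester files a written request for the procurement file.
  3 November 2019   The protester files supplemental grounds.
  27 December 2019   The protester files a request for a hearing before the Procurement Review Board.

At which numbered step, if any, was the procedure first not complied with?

Step 1 — counting 21 days from 3 June 2019 (when the award decision is issued) gives a deadline of 24 June 2019; 19 June 2019 is within that limit.
Step 2 — counting 78 days from 19 June 2019 (when the written protest is filed) gives a deadline of 5 September 2019; done 2 September 2019 — timely.
Step 3 — counting 97 days from 3 June 2019 (when the award decision is issued) gives a deadline of 8 September 2019; done 7 September 2019 — timely.
Step 4 — counting 48 days from 27 September 2019 (end of the 20-day response period, which began when the protest bond is posted on 7 September 2019) gives a deadline of 14 November 2019; 29 September 2019 is within that limit.
Step 5 — counting 32 days from 7 September 2019 (when the protest bond is posted) gives a deadline of 9 October 2019; done 7 October 2019 — timely.
Step 6 — 14 and 28 days from 7 October 2019 (when the procurement file is requested) are 21 October 2019 and 4 November 2019 respectively; 3 November 2019 falls inside that range.
Step 7 — 15 and 85 days from 29 September 2019 (when the statement of grounds is filed) are 14 October 2019 and 23 December 2019 respectively; done 27 December 2019 — 4 days after the window closed.

Step 7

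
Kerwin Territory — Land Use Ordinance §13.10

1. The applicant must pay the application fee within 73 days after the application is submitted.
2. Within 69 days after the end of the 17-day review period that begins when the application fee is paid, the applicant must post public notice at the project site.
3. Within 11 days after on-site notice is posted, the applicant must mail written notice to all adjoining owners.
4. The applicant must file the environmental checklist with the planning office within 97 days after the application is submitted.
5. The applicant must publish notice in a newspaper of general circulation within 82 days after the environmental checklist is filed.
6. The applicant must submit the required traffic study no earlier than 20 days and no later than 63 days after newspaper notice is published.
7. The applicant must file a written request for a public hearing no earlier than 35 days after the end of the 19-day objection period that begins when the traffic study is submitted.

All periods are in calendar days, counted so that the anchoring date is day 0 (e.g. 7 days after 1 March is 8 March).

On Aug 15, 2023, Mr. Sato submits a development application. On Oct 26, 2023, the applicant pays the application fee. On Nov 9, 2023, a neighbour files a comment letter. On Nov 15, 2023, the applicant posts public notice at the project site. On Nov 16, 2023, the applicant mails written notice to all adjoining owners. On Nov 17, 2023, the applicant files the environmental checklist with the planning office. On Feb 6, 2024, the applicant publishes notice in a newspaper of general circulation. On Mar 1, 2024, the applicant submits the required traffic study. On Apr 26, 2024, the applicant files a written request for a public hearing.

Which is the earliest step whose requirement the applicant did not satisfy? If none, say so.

Step 1: 73 days after Aug 15, 2023 (when the application is submitted) is Oct 27, 2023; done Oct 26, 2023 — timely.
Step 2: 69 days after Nov 12, 2023 (end of the 17-day review period, which began when the application fee is paid on Oct 26, 2023) is Jan 20, 2024; Nov 15, 2023 is within that limit.
Step 3: 11 days after Nov 15, 2023 (when on-site notice is posted) is Nov 26, 2023; Nov 16, 2023 is within that limit.
Step 4: 97 days after Aug 15, 2023 (when the application is submitted) is Nov 20, 2023; Nov 17, 2023 is within that limit.
Step 5: 82 days after Nov 17, 2023 (when the environmental checklist is filed) is Feb 7, 2024; Feb 6, 2024 is within that limit.
Step 6: the window is 20–63 days after Feb 6, 2024 (when newspaper notice is published), so Feb 26, 2024 through Apr 9, 2024; Mar 1, 2024 falls inside that range.
Step 7: the earliest permitted date is 35 days after Mar 20, 2024 (end of the 19-day objection period, which began when the traffic study is submitted on Mar 1, 2024), i.e. Apr 24, 2024; Apr 26, 2024 is on or after that date.

None — every step was satisfied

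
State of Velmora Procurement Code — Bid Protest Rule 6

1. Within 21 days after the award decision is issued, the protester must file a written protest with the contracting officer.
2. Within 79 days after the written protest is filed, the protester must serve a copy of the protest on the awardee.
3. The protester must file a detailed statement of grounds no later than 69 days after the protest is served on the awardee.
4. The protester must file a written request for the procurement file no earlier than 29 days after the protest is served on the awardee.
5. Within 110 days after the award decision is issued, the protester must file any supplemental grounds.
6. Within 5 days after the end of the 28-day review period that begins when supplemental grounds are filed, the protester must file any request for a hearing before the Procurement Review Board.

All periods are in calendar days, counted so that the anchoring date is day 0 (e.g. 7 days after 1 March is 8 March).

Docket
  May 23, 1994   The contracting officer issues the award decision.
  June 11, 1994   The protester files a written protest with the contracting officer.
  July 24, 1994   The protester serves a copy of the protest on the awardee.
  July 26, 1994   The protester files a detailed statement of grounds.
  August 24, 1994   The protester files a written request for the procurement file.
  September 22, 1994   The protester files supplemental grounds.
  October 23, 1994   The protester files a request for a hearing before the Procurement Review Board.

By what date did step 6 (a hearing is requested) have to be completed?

Supplemental grounds are filed on September 22, 1994; the 28-day review period therefore ends October 20, 1994, and step 6 runs from that date. 5 days after October 20, 1994 is October 25, 1994.

October 25, 1994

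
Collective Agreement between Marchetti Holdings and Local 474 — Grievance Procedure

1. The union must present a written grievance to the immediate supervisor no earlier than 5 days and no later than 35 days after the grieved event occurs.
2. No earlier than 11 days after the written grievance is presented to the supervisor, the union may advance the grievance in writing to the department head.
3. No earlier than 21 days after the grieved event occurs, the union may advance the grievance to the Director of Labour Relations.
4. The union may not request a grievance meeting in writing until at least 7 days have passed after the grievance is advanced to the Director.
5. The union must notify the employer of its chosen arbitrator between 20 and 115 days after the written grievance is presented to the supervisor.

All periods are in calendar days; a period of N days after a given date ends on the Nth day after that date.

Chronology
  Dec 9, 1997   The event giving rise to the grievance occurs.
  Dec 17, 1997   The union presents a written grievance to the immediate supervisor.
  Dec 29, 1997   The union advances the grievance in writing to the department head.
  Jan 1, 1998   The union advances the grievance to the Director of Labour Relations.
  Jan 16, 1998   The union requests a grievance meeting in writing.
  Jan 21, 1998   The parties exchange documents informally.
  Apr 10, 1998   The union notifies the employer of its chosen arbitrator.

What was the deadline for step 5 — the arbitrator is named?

Step 5 runs from Dec 17, 1997, when the written grievance is presented to the supervisor. The window is 20–115 days after Dec 17, 1997; it closes on Apr 11, 1998.

Apr 11, 1998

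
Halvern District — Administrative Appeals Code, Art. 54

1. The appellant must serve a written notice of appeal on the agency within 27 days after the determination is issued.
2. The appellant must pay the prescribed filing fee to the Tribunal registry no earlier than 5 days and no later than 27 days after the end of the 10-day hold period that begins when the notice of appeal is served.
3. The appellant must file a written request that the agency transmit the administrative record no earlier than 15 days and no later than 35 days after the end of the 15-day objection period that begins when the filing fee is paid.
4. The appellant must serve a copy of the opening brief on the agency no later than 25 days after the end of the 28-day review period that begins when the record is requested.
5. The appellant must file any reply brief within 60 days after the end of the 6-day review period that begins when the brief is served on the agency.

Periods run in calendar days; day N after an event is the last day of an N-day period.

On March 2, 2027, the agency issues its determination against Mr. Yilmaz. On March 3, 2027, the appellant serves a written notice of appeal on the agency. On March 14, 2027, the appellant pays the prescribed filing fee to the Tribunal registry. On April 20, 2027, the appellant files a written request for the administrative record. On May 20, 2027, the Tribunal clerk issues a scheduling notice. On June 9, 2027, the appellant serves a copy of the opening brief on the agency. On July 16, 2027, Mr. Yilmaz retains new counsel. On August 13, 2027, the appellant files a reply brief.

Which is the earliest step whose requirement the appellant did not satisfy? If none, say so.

(1) due by March 2, 2027 + 27 days = March 29, 2027; March 3, 2027 is within that limit.
(2) the permitted window runs from March 13, 2027 + 5 = March 18, 2027 to March 13, 2027 + 27 = April 9, 2027; March 14, 2027 is 4 days too early.
The analysis stops there.

Step 2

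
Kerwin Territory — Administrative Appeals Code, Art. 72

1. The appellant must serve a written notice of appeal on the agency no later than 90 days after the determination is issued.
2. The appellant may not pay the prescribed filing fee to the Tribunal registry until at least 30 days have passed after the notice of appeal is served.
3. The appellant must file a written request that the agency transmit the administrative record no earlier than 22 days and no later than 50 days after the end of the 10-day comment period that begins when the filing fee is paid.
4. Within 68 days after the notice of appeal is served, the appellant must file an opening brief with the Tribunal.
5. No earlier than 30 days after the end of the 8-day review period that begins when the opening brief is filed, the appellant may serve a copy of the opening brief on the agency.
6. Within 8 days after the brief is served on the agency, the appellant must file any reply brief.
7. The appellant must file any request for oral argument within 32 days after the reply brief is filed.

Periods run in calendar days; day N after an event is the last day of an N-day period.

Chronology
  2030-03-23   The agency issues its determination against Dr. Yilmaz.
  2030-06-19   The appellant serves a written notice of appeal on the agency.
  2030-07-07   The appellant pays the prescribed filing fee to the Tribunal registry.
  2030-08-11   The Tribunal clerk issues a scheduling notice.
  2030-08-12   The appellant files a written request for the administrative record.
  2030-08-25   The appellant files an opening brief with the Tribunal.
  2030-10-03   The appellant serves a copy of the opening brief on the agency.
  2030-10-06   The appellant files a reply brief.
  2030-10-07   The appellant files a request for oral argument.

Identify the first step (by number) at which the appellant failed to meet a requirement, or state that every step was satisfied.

Step 2

Step 1 — counting 90 days from 2030-03-23 (when the determination is issued) gives a deadline of 2030-06-21; 2030-06-19 is within that limit.
Step 2 — must wait 30 days from 2030-06-19 (when the notice of appeal is served), so not before 2030-07-19; done 2030-07-07 — 12 days too early.
The procedure was therefore not followed at step 2.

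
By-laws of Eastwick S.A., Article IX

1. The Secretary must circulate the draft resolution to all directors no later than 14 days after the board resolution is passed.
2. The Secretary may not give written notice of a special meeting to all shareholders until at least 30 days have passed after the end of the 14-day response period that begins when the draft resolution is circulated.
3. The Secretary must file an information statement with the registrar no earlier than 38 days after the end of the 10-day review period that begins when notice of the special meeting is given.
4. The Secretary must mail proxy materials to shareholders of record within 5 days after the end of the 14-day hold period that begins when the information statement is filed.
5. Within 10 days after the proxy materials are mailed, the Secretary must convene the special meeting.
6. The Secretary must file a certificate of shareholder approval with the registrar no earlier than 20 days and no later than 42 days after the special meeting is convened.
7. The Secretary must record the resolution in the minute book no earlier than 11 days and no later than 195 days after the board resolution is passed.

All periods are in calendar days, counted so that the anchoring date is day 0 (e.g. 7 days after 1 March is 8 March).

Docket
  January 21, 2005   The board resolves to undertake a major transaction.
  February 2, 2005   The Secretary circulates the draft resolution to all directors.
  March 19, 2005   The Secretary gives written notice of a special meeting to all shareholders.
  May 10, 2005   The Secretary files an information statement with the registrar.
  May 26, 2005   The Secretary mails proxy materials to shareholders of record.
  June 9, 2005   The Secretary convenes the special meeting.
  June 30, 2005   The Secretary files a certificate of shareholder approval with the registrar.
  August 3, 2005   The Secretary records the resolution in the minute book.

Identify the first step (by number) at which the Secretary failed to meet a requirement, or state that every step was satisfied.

Step 1 — counting 14 days from January 21, 2005 (when the board resolution is passed) gives a deadline of February 4, 2005; completed February 2, 2005, before the deadline.
Step 2 — must wait 30 days from February 16, 2005 (end of the 14-day response period, which began when the draft resolution is circulated on February 2, 2005), so not before March 18, 2005; done March 19, 2005 — permitted.
Step 3 — must wait 38 days from March 29, 2005 (end of the 10-day review period, which began when notice of the special meeting is given on March 19, 2005), so not before May 6, 2005; done May 10, 2005, after the minimum wait.
Step 4 — counting 5 days from May 24, 2005 (end of the 14-day hold period, which began when the information statement is filed on May 10, 2005) gives a deadline of May 29, 2005; May 26, 2005 is within that limit.
Step 5 — counting 10 days from May 26, 2005 (when the proxy materials are mailed) gives a deadline of June 5, 2005; done June 9, 2005 — 4 days late.
The procedure was therefore not followed at step 5.

Step 5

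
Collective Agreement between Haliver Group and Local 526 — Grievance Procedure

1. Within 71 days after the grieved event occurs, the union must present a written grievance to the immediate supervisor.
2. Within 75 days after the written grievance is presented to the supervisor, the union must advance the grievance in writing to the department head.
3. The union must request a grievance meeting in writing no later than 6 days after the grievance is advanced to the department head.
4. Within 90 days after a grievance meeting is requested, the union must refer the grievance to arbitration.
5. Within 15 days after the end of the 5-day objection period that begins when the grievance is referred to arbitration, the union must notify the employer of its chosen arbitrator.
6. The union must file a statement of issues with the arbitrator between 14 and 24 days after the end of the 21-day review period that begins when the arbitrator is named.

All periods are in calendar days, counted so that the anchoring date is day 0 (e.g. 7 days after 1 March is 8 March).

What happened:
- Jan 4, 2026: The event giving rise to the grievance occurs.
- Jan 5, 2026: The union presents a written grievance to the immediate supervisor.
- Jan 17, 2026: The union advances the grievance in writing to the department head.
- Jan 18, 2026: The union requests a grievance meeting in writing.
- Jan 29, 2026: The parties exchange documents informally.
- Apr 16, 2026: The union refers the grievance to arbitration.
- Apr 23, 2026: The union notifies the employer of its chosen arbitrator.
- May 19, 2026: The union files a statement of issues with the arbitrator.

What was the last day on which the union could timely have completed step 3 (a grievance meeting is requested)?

Step 3 runs from Jan 17, 2026, when the grievance is advanced to the department head. 6 days after Jan 17, 2026 is Jan 23, 2026.

Jan 23, 2026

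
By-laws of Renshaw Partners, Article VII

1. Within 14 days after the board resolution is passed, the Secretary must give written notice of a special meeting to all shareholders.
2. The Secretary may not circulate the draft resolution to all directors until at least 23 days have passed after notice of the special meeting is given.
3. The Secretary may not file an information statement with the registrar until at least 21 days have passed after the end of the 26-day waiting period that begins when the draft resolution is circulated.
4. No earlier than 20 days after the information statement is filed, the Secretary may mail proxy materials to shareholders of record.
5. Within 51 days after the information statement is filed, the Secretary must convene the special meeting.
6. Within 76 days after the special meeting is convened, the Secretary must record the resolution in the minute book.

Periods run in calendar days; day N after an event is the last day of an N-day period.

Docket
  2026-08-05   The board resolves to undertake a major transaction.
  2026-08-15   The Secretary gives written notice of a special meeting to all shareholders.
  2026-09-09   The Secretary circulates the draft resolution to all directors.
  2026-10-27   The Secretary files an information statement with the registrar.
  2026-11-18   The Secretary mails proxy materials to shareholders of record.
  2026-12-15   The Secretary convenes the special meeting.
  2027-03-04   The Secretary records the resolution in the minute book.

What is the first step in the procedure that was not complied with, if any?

(1) due by 2026-08-05 + 14 days = 2026-08-19; 2026-08-15 is within that limit.
(2) permitted from 2026-08-15 + 23 days = 2026-09-07 onward; done 2026-09-09 — permitted.
(3) permitted from 2026-10-05 + 21 days = 2026-10-26 onward; 2026-10-27 is on or after that date.
(4) permitted from 2026-10-27 + 20 days = 2026-11-16 onward; 2026-11-18 is on or after that date.
(5) due by 2026-10-27 + 51 days = 2026-12-17; 2026-12-15 is within that limit.
(6) due by 2026-12-15 + 76 days = 2027-03-01; 2027-03-04 misses that deadline by 3 days.
No need to go further; step 6 was not satisfied.

Step 6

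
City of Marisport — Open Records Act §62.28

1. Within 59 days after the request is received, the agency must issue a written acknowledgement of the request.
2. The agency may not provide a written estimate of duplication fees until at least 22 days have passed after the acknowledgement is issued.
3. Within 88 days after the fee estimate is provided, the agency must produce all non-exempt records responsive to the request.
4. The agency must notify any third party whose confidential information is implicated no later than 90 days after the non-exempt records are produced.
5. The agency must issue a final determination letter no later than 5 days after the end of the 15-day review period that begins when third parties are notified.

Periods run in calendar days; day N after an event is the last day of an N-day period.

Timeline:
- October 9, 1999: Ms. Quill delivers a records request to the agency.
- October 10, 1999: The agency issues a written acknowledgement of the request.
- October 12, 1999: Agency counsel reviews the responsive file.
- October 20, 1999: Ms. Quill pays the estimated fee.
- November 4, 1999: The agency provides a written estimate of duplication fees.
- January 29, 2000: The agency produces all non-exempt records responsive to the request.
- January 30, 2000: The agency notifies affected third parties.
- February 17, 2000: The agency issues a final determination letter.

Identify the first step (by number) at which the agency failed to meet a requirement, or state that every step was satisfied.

(1) due by October 9, 1999 + 59 days = December 7, 1999; done October 10, 1999 — timely.
(2) permitted from October 10, 1999 + 22 days = November 1, 1999 onward; November 4, 1999 is on or after that date.
(3) due by November 4, 1999 + 88 days = January 31, 2000; done January 29, 2000 — timely.
(4) due by January 29, 2000 + 90 days = April 28, 2000; done January 30, 2000 — timely.
(5) due by February 14, 2000 + 5 days = February 19, 2000; completed February 17, 2000, before the deadline.

None — every step was satisfied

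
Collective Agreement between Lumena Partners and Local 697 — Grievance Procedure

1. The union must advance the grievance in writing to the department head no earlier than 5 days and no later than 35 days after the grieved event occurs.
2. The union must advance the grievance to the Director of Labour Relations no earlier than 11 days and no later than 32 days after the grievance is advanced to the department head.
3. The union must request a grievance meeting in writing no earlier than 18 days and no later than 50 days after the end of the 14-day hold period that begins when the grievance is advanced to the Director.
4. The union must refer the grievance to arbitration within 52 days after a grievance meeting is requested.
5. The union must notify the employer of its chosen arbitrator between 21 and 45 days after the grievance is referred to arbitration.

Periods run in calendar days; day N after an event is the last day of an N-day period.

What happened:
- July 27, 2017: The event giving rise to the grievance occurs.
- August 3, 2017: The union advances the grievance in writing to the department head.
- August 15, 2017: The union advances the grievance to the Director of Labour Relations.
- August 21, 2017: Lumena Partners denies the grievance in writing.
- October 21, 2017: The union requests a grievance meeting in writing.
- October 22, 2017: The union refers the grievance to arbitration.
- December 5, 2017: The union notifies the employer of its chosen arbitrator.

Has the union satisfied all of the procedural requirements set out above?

(1) the permitted window runs from July 27, 2017 + 5 = August 1, 2017 to July 27, 2017 + 35 = August 31, 2017; done August 3, 2017 — within the window.
(2) the permitted window runs from August 3, 2017 + 11 = August 14, 2017 to August 3, 2017 + 32 = September 4, 2017; done August 15, 2017 — within the window.
(3) the permitted window runs from August 29, 2017 + 18 = September 16, 2017 to August 29, 2017 + 50 = October 18, 2017; October 21, 2017 is 3 days past the end of the window.

No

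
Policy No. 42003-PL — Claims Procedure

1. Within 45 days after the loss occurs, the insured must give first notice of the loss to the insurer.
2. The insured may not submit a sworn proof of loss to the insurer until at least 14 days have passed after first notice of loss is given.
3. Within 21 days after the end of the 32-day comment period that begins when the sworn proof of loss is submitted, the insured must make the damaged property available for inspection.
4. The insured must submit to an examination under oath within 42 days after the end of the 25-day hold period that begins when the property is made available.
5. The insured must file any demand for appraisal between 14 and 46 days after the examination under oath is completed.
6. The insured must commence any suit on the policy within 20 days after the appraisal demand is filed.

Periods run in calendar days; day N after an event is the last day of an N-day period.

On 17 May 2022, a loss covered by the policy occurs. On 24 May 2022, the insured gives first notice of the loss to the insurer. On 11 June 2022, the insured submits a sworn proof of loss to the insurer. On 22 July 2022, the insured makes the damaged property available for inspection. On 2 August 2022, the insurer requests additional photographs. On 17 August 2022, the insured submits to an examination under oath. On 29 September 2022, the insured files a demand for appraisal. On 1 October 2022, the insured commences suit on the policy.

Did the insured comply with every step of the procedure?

Yes

Step 1: 45 days after 17 May 2022 (when the loss occurs) is 1 July 2022; completed 24 May 2022, before the deadline.
Step 2: the earliest permitted date is 14 days after 24 May 2022 (when first notice of loss is given), i.e. 7 June 2022; 11 June 2022 is on or after that date.
Step 3: 21 days after 13 July 2022 (end of the 32-day comment period, which began when the sworn proof of loss is submitted on 11 June 2022) is 3 August 2022; 22 July 2022 is within that limit.
Step 4: 42 days after 16 August 2022 (end of the 25-day hold period, which began when the property is made available on 22 July 2022) is 27 September 2022; completed 17 August 2022, before the deadline.
Step 5: the window is 14–46 days after 17 August 2022 (when the examination under oath is completed), so 31 August 2022 through 2 October 2022; done 29 September 2022 — within the window.
Step 6: 20 days after 29 September 2022 (when the appraisal demand is filed) is 19 October 2022; done 1 October 2022 — timely.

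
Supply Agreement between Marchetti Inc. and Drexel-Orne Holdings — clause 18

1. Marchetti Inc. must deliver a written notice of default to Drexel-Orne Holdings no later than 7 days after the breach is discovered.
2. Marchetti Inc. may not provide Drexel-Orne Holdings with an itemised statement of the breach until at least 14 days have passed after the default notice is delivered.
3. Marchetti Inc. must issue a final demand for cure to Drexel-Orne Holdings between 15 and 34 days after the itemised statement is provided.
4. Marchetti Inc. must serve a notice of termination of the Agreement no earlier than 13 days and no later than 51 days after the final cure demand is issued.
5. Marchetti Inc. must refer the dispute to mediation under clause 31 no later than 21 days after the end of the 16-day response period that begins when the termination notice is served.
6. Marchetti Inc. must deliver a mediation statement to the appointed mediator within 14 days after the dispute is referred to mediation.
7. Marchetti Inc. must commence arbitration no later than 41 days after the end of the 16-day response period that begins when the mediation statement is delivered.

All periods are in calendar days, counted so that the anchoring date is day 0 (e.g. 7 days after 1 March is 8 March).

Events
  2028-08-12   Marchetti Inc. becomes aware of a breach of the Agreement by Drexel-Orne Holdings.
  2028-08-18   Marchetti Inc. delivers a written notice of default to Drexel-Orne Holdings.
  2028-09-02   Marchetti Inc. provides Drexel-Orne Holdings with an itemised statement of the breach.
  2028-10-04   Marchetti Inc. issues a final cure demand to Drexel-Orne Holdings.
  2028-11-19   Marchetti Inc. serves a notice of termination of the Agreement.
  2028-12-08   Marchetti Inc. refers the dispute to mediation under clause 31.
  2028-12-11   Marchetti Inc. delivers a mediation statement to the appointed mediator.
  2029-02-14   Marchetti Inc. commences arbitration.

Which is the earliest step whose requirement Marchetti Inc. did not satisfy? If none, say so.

Step 1: 7 days after 2028-08-12 (when the breach is discovered) is 2028-08-19; completed 2028-08-18, before the deadline.
Step 2: the earliest permitted date is 14 days after 2028-08-18 (when the default notice is delivered), i.e. 2028-09-01; done 2028-09-02, after the minimum wait.
Step 3: the window is 15–34 days after 2028-09-02 (when the itemised statement is provided), so 2028-09-17 through 2028-10-06; done 2028-10-04 — within the window.
Step 4: the window is 13–51 days after 2028-10-04 (when the final cure demand is issued), so 2028-10-17 through 2028-11-24; done 2028-11-19 — within the window.
Step 5: 21 days after 2028-12-05 (end of the 16-day response period, which began when the termination notice is served on 2028-11-19) is 2028-12-26; completed 2028-12-08, before the deadline.
Step 6: 14 days after 2028-12-08 (when the dispute is referred to mediation) is 2028-12-22; 2028-12-11 is within that limit.
Step 7: 41 days after 2028-12-27 (end of the 16-day response period, which began when the mediation statement is delivered on 2028-12-11) is 2029-02-06; done 2029-02-14 — 8 days late.
Later steps need not be reached.

Step 7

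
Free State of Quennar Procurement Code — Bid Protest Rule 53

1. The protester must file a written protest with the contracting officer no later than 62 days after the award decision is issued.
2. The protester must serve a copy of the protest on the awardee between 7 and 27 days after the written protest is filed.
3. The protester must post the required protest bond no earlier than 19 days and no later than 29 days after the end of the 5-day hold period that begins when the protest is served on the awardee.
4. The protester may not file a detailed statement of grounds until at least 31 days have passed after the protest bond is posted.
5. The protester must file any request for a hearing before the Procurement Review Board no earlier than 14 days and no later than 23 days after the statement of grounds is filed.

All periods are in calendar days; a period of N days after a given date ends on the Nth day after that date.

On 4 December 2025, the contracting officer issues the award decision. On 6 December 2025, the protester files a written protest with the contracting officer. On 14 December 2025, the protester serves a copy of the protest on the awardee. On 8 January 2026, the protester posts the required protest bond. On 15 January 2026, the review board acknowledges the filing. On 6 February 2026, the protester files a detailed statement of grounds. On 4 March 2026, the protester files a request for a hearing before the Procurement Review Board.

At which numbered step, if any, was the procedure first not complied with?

Step 4

Step 1 — counting 62 days from 4 December 2025 (when the award decision is issued) gives a deadline of 4 February 2026; 6 December 2025 is within that limit.
Step 2 — 7 and 27 days from 6 December 2025 (when the written protest is filed) are 13 December 2025 and 2 January 2026 respectively; done 14 December 2025, which is between those dates.
Step 3 — 19 and 29 days from 19 December 2025 (end of the 5-day hold period, which began when the protest is served on the awardee on 14 December 2025) are 7 January 2026 and 17 January 2026 respectively; done 8 January 2026 — within the window.
Step 4 — must wait 31 days from 8 January 2026 (when the protest bond is posted), so not before 8 February 2026; acted on 6 February 2026, 2 days prematurely.
No need to go further; step 4 was not satisfied.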